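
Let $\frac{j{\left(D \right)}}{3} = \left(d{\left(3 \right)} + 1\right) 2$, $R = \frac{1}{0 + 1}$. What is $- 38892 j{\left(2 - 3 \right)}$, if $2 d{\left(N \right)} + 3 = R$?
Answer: $0$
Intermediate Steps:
$R = 1$ ($R = 1^{-1} = 1$)
$d{\left(N \right)} = -1$ ($d{\left(N \right)} = - \frac{3}{2} + \frac{1}{2} \cdot 1 = - \frac{3}{2} + \frac{1}{2} = -1$)
$j{\left(D \right)} = 0$ ($j{\left(D \right)} = 3 \left(-1 + 1\right) 2 = 3 \cdot 0 \cdot 2 = 3 \cdot 0 = 0$)
$- 38892 j{\left(2 - 3 \right)} = \left(-38892\right) 0 = 0$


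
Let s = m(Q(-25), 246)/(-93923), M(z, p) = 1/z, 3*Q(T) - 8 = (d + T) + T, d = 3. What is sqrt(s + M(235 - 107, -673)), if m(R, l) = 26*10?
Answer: sqrt(11391544978)/1502768 ≈ 0.071023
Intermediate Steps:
Q(T) = 11/3 + 2*T/3 (Q(T) = 8/3 + ((3 + T) + T)/3 = 8/3 + (3 + 2*T)/3 = 8/3 + (1 + 2*T/3) = 11/3 + 2*T/3)
m(R, l) = 260
s = -260/93923 (s = 260/(-93923) = 260*(-1/93923) = -260/93923 ≈ -0.0027682)
sqrt(s + M(235 - 107, -673)) = sqrt(-260/93923 + 1/(235 - 107)) = sqrt(-260/93923 + 1/128) = sqrt(60643/12022144) = sqrt(11391544978)/1502768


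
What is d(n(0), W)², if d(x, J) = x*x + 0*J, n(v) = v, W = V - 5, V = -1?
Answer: 0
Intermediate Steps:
W = -6 (W = -1 - 5 = -6)
d(x, J) = x² (d(x, J) = x² + 0 = x²)
d(n(0), W)² = (0²)² = 0² = 0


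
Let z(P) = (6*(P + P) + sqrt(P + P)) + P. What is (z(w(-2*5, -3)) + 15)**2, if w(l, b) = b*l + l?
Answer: 75665 + 1100*sqrt(10) ≈ 79144.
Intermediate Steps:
w(l, b) = l + b*l
z(P) = 13*P + sqrt(2)*sqrt(P) (z(P) = (6*(2*P) + sqrt(2*P)) + P = (12*P + sqrt(2)*sqrt(P)) + P = 13*P + sqrt(2)*sqrt(P))
(z(w(-2*5, -3)) + 15)**2 = ((13*((-2*5)*(1 - 3)) + sqrt(2)*sqrt((-2*5)*(1 - 3))) + 15)**2 = ((13*(-10*(-2)) + sqrt(2)*sqrt(-10*(-2))) + 15)**2 = ((13*20 + sqrt(2)*sqrt(20)) + 15)**2 = ((260 + sqrt(2)*(2*sqrt(5))) + 15)**2 = ((260 + 2*sqrt(10)) + 15)**2 = (275 + 2*sqrt(10))**2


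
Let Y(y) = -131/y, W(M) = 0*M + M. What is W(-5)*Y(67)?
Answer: 655/67 ≈ 9.7761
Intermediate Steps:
W(M) = M (W(M) = 0 + M = M)
W(-5)*Y(67) = -(-655)/67 = -5*(-131/67) = 655/67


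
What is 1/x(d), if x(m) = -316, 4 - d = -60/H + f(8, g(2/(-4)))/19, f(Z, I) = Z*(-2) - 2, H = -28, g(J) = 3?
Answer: -1/316 ≈ -0.0031646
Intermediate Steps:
f(Z, I) = -2 - 2*Z (f(Z, I) = -2*Z - 2 = -2 - 2*Z)
d = 373/133 (d = 4 - (-60/(-28) + (-2 - 2*8)/19) = 4 - (-60*(-1/28) + (-2 - 16)*(1/19)) = 4 - (15/7 - 18*1/19) = 4 - (15/7 - 18/19) = 4 - 1*159/133 = 4 - 159/133 = 373/133 ≈ 2.8045)
1/x(d) = 1/(-316) = -1/316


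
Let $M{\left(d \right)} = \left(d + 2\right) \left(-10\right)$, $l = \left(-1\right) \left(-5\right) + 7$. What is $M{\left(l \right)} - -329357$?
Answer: $329217$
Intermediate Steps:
$l = 12$ ($l = 5 + 7 = 12$)
$M{\left(d \right)} = -20 - 10 d$ ($M{\left(d \right)} = \left(2 + d\right) \left(-10\right) = -20 - 10 d$)
$M{\left(l \right)} - -329357 = \left(-20 - 120\right) - -329357 = \left(-20 - 120\right) + 329357 = -140 + 329357 = 329217$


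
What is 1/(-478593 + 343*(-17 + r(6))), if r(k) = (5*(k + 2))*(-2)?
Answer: -1/511864 ≈ -1.9536e-6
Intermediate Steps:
r(k) = -20 - 10*k (r(k) = (5*(2 + k))*(-2) = (10 + 5*k)*(-2) = -20 - 10*k)
1/(-478593 + 343*(-17 + r(6))) = 1/(-478593 + 343*(-17 + (-20 - 10*6))) = 1/(-478593 + 343*(-17 + (-20 - 60))) = 1/(-478593 + 343*(-17 - 80)) = 1/(-478593 + 343*(-97)) = 1/(-478593 - 33271) = 1/(-511864) = -1/511864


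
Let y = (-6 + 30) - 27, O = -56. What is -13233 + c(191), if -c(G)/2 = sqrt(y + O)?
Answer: -13233 - 2*I*sqrt(59) ≈ -13233.0 - 15.362*I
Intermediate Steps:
y = -3 (y = 24 - 27 = -3)
c(G) = -2*I*sqrt(59) (c(G) = -2*sqrt(-3 - 56) = -2*I*sqrt(59))
-13233 + c(191) = -13233 - 2*I*sqrt(59)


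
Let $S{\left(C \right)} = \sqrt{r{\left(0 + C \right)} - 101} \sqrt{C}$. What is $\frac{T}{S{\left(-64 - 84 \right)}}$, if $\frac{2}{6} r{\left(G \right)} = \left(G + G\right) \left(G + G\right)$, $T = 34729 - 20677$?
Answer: $- \frac{7026 i \sqrt{9721639}}{9721639} \approx - 2.2534 i$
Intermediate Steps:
$T = 14052$ ($T = 34729 - 20677 = 14052$)
$r{\left(G \right)} = 12 G^{2}$ ($r{\left(G \right)} = 3 \left(G + G\right) \left(G + G\right) = 3 \cdot 2 G 2 G = 3 \cdot 4 G^{2} = 12 G^{2}$)
$S{\left(C \right)} = \sqrt{C} \sqrt{-101 + 12 C^{2}}$ ($S{\left(C \right)} = \sqrt{12 \left(0 + C\right)^{2} - 101} \sqrt{C} = \sqrt{12 C^{2} - 101} \sqrt{C} = \sqrt{-101 + 12 C^{2}} \sqrt{C} = \sqrt{C} \sqrt{-101 + 12 C^{2}}$)
$\frac{T}{S{\left(-64 - 84 \right)}} = \frac{14052}{\sqrt{-64 - 84} \sqrt{-101 + 12 \left(-64 - 84\right)^{2}}} = \frac{14052}{\sqrt{-148} \sqrt{-101 + 12 \left(-148\right)^{2}}} = \frac{14052}{2 i \sqrt{37} \sqrt{-101 + 12 \cdot 21904}} = \frac{14052}{2 i \sqrt{37} \sqrt{-101 + 262848}} = \frac{14052}{2 i \sqrt{37} \sqrt{262747}} = \frac{14052}{2 i \sqrt{9721639}} = 14052 \left(- \frac{i \sqrt{9721639}}{19443278}\right) = - \frac{7026 i \sqrt{9721639}}{9721639}$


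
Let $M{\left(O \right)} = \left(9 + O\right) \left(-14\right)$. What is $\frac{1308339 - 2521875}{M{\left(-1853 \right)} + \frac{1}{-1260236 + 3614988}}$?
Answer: $- \frac{2857576323072}{60790277633} \approx -47.007$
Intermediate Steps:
$M{\left(O \right)} = -126 - 14 O$
$\frac{1308339 - 2521875}{M{\left(-1853 \right)} + \frac{1}{-1260236 + 3614988}} = \frac{1308339 - 2521875}{\left(-126 - -25942\right) + \frac{1}{-1260236 + 3614988}} = - \frac{1213536}{\left(-126 + 25942\right) + \frac{1}{2354752}} = - \frac{1213536}{25816 + \frac{1}{2354752}} = - \frac{1213536}{\frac{60790277633}{2354752}} = \left(-1213536\right) \frac{2354752}{60790277633} = - \frac{2857576323072}{60790277633}$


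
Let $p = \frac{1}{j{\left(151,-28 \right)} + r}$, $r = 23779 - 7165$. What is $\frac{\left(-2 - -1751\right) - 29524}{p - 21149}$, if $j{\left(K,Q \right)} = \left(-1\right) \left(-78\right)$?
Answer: $\frac{463620300}{353019107} \approx 1.3133$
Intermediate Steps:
$j{\left(K,Q \right)} = 78$
$r = 16614$
$p = \frac{1}{16692}$ ($p = \frac{1}{78 + 16614} = \frac{1}{16692} \approx 5.9909 \cdot 10^{-5}$)
$\frac{\left(-2 - -1751\right) - 29524}{p - 21149} = \frac{\left(-2 - -1751\right) - 29524}{\frac{1}{16692} - 21149} = \frac{\left(-2 + 1751\right) - 29524}{- \frac{353019107}{16692}} = \left(1749 - 29524\right) \left(- \frac{16692}{353019107}\right) = \left(-27775\right) \left(- \frac{16692}{353019107}\right) = \frac{463620300}{353019107}$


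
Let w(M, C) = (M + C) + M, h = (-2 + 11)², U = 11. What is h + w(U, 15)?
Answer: 118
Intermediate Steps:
h = 81 (h = 9² = 81)
w(M, C) = C + 2*M (w(M, C) = (C + M) + M = C + 2*M)
h + w(U, 15) = 81 + (15 + 2*11) = 81 + (15 + 22) = 81 + 37 = 118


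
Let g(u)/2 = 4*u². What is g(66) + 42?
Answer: 34890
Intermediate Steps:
g(u) = 8*u² (g(u) = 2*(4*u²) = 8*u²)
g(66) + 42 = 8*66² + 42 = 8*4356 + 42 = 34848 + 42 = 34890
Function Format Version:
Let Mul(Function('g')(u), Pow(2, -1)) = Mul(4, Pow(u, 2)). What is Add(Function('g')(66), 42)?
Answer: 34890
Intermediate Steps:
Function('g')(u) = Mul(8, Pow(u, 2)) (Function('g')(u) = Mul(2, Mul(4, Pow(u, 2))) = Mul(8, Pow(u, 2)))
Add(Function('g')(66), 42) = Add(Mul(8, Pow(66, 2)), 42) = Add(Mul(8, 4356), 42) = Add(34848, 42) = 34890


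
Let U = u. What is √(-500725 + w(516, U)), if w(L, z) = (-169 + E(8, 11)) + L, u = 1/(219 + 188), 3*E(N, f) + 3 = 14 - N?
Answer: I*√500377 ≈ 707.37*I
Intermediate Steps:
E(N, f) = 11/3 - N/3 (E(N, f) = -1 + (14 - N)/3 = -1 + (14/3 - N/3) = 11/3 - N/3)
u = 1/407 ≈ 0.0024570
U = 1/407 ≈ 0.0024570
w(L, z) = -168 + L (w(L, z) = (-169 + (11/3 - ⅓*8)) + L = (-169 + (11/3 - 8/3)) + L = (-169 + 1) + L = -168 + L)
√(-500725 + w(516, U)) = √(-500725 + (-168 + 516)) = √(-500725 + 348) = √(-500377) = I*√500377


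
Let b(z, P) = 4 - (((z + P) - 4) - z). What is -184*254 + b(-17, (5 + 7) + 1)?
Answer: -46741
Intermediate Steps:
b(z, P) = 8 - P (b(z, P) = 4 - (((P + z) - 4) - z) = 4 - ((-4 + P + z) - z) = 4 - (-4 + P) = 4 + (4 - P) = 8 - P)
-184*254 + b(-17, (5 + 7) + 1) = -184*254 + (8 - ((5 + 7) + 1)) = -46736 + (8 - (12 + 1)) = -46736 + (8 - 1*13) = -46736 + (8 - 13) = -46736 - 5 = -46741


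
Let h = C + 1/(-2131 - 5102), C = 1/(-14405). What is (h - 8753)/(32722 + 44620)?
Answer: -911987039483/8058368551830 ≈ -0.11317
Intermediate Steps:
C = -1/14405 ≈ -6.9420e-5
h = -21638/104191365 (h = -1/14405 + 1/(-2131 - 5102) = -1/14405 + 1/(-7233) = -1/14405 - 1/7233 = -21638/104191365 ≈ -0.00020768)
(h - 8753)/(32722 + 44620) = (-21638/104191365 - 8753)/(32722 + 44620) = -911987039483/104191365/77342 = -911987039483/104191365*1/77342 = -911987039483/8058368551830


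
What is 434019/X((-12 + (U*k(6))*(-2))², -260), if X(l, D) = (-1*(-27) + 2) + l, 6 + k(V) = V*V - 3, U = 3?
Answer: 434019/30305 ≈ 14.322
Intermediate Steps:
k(V) = -9 + V² (k(V) = -6 + (V*V - 3) = -6 + (V² - 3) = -6 + (-3 + V²) = -9 + V²)
X(l, D) = 29 + l (X(l, D) = (27 + 2) + l = 29 + l)
434019/X((-12 + (U*k(6))*(-2))², -260) = 434019/(29 + (-12 + (3*(-9 + 6²))*(-2))²) = 434019/(29 + (-12 + (3*(-9 + 36))*(-2))²) = 434019/(29 + (-12 + (3*27)*(-2))²) = 434019/(29 + (-12 + 81*(-2))²) = 434019/(29 + (-12 - 162)²) = 434019/(29 + (-174)²) = 434019/(29 + 30276) = 434019/30305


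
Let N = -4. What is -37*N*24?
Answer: 3552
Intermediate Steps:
-37*N*24 = -37*(-4)*24 = 148*24 = 3552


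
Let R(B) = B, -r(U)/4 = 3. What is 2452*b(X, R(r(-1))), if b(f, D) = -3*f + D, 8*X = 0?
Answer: -29424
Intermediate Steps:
r(U) = -12 (r(U) = -4*3 = -12)
X = 0 (X = (⅛)*0 = 0)
b(f, D) = D - 3*f
2452*b(X, R(r(-1))) = 2452*(-12 - 3*0) = 2452*(-12 + 0) = 2452*(-12) = -29424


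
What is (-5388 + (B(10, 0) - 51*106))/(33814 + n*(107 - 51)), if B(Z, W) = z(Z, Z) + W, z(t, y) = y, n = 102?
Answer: -5392/19763 ≈ -0.27283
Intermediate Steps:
B(Z, W) = W + Z (B(Z, W) = Z + W = W + Z)
(-5388 + (B(10, 0) - 51*106))/(33814 + n*(107 - 51)) = (-5388 + ((0 + 10) - 51*106))/(33814 + 102*(107 - 51)) = (-5388 + (10 - 5406))/(33814 + 102*56) = (-5388 - 5396)/(33814 + 5712) = -10784/39526 = -10784*1/39526 = -5392/19763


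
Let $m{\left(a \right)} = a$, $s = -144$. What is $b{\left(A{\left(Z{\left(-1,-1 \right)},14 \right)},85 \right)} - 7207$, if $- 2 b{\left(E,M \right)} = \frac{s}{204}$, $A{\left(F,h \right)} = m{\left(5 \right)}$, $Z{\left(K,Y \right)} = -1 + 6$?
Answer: $- \frac{122513}{17} \approx -7206.6$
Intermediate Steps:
$Z{\left(K,Y \right)} = 5$
$A{\left(F,h \right)} = 5$
$b{\left(E,M \right)} = \frac{6}{17}$ ($b{\left(E,M \right)} = - \frac{\left(-144\right) \frac{1}{204}}{2} = \left(- \frac{1}{2}\right) \left(- \frac{12}{17}\right) = \frac{6}{17}$)
$b{\left(A{\left(Z{\left(-1,-1 \right)},14 \right)},85 \right)} - 7207 = \frac{6}{17} - 7207 = - \frac{122513}{17}$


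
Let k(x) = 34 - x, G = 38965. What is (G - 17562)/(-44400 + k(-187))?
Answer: -21403/44179 ≈ -0.48446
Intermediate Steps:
(G - 17562)/(-44400 + k(-187)) = (38965 - 17562)/(-44400 + (34 - 1*(-187))) = 21403/(-44400 + (34 + 187)) = 21403/(-44400 + 221) = 21403/(-44179) = 21403*(-1/44179) = -21403/44179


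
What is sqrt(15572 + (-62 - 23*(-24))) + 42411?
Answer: 42411 + sqrt(16062) ≈ 42538.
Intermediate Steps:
sqrt(15572 + (-62 - 23*(-24))) + 42411 = sqrt(15572 + (-62 + 552)) + 42411 = sqrt(15572 + 490) + 42411 = sqrt(16062) + 42411 = 42411 + sqrt(16062)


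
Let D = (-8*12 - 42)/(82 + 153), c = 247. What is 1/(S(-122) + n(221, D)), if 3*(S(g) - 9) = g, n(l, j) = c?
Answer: 3/646 ≈ 0.0046440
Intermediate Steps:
D = -138/235 (D = (-96 - 42)/235 = -138*1/235 = -138/235 ≈ -0.58723)
n(l, j) = 247
S(g) = 9 + g/3
1/(S(-122) + n(221, D)) = 1/((9 + (⅓)*(-122)) + 247) = 1/((9 - 122/3) + 247) = 1/(-95/3 + 247) = 1/(646/3) = 3/646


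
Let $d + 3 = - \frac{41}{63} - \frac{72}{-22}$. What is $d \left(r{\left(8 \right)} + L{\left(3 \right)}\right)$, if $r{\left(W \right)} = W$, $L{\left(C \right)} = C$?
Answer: $- \frac{262}{63} \approx -4.1587$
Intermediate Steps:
$d = - \frac{262}{693}$ ($d = -3 - \left(- \frac{36}{11} + \frac{41}{63}\right) = -3 - - \frac{1817}{693} = -3 + \left(- \frac{41}{63} + \frac{36}{11}\right) = -3 + \frac{1817}{693} = - \frac{262}{693} \approx -0.37807$)
$d \left(r{\left(8 \right)} + L{\left(3 \right)}\right) = - \frac{262 \left(8 + 3\right)}{693} = \left(- \frac{262}{693}\right) 11 = - \frac{262}{63}$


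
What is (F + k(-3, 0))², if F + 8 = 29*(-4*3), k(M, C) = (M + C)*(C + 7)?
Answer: 142129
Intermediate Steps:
k(M, C) = (7 + C)*(C + M) (k(M, C) = (C + M)*(7 + C) = (7 + C)*(C + M))
F = -356 (F = -8 + 29*(-4*3) = -8 + 29*(-12) = -8 - 348 = -356)
(F + k(-3, 0))² = (-356 + (0² + 7*0 + 7*(-3) + 0*(-3)))² = (-356 + (0 + 0 - 21 + 0))² = (-356 - 21)² = (-377)² = 142129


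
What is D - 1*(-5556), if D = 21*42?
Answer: 6438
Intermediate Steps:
D = 882
D - 1*(-5556) = 882 - 1*(-5556) = 882 + 5556 = 6438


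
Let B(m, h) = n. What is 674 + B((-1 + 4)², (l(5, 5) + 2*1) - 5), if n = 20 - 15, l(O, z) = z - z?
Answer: 679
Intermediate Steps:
l(O, z) = 0
n = 5
B(m, h) = 5
674 + B((-1 + 4)², (l(5, 5) + 2*1) - 5) = 674 + 5 = 679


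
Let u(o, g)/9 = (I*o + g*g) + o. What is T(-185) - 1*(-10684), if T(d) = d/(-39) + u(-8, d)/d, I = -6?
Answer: 13018454/1443 ≈ 9021.8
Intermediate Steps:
u(o, g) = -45*o + 9*g**2 (u(o, g) = 9*((-6*o + g*g) + o) = 9*((-6*o + g**2) + o) = 9*((g**2 - 6*o) + o) = 9*(g**2 - 5*o) = -45*o + 9*g**2)
T(d) = -d/39 + (360 + 9*d**2)/d (T(d) = d/(-39) + (-45*(-8) + 9*d**2)/d = d*(-1/39) + (360 + 9*d**2)/d = -d/39 + (360 + 9*d**2)/d)
T(-185) - 1*(-10684) = (360/(-185) + (350/39)*(-185)) - 1*(-10684) = (360*(-1/185) - 64750/39) + 10684 = (-72/37 - 64750/39) + 10684 = -2398558/1443 + 10684 = 13018454/1443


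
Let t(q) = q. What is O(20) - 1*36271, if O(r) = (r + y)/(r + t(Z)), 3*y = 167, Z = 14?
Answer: -3699415/102 ≈ -36269.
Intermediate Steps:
y = 167/3 (y = (⅓)*167 = 167/3 ≈ 55.667)
O(r) = (167/3 + r)/(14 + r) (O(r) = (r + 167/3)/(r + 14) = (167/3 + r)/(14 + r))
O(20) - 1*36271 = (167/3 + 20)/(14 + 20) - 1*36271 = (227/3)/34 - 36271 = (1/34)*(227/3) - 36271 = 227/102 - 36271 = -3699415/102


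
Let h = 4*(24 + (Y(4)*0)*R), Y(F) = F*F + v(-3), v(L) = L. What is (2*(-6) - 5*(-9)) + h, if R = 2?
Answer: 129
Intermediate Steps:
Y(F) = -3 + F² (Y(F) = F*F - 3 = F² - 3 = -3 + F²)
h = 96 (h = 4*(24 + ((-3 + 4²)*0)*2) = 4*(24 + ((-3 + 16)*0)*2) = 4*(24 + (13*0)*2) = 4*(24 + 0*2) = 4*(24 + 0) = 4*24 = 96)
(2*(-6) - 5*(-9)) + h = (2*(-6) - 5*(-9)) + 96 = (-12 + 45) + 96 = 33 + 96 = 129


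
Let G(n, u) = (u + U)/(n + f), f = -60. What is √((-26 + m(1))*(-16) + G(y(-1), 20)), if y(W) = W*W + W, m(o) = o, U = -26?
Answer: √40010/10 ≈ 20.003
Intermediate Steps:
y(W) = W + W² (y(W) = W² + W = W + W²)
G(n, u) = (-26 + u)/(-60 + n) (G(n, u) = (u - 26)/(n - 60) = (-26 + u)/(-60 + n))
√((-26 + m(1))*(-16) + G(y(-1), 20)) = √((-26 + 1)*(-16) + (-26 + 20)/(-60 - (1 - 1))) = √(-25*(-16) - 6/(-60 - 1*0)) = √(400 - 6/(-60 + 0)) = √(400 - 6/(-60)) = √(400 - 1/60*(-6)) = √(400 + ⅒) = √(4001/10) = √40010/10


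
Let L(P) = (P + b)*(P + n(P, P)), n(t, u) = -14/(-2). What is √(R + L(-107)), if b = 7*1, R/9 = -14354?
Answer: I*√119186 ≈ 345.23*I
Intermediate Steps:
R = -129186 (R = 9*(-14354) = -129186)
n(t, u) = 7 (n(t, u) = -14*(-½) = 7)
b = 7
L(P) = (7 + P)² (L(P) = (P + 7)*(P + 7) = (7 + P)*(7 + P) = (7 + P)²)
√(R + L(-107)) = √(-129186 + (49 + (-107)² + 14*(-107))) = √(-129186 + (49 + 11449 - 1498)) = √(-129186 + 10000) = √(-119186) = I*√119186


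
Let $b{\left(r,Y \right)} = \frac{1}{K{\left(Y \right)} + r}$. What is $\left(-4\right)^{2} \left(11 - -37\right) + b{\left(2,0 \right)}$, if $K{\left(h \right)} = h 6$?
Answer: $\frac{1537}{2} \approx 768.5$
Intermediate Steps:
$K{\left(h \right)} = 6 h$
$b{\left(r,Y \right)} = \frac{1}{r + 6 Y}$ ($b{\left(r,Y \right)} = \frac{1}{6 Y + r} = \frac{1}{r + 6 Y}$)
$\left(-4\right)^{2} \left(11 - -37\right) + b{\left(2,0 \right)} = \left(-4\right)^{2} \left(11 - -37\right) + \frac{1}{2 + 6 \cdot 0} = 16 \left(11 + 37\right) + \frac{1}{2 + 0} = 16 \cdot 48 + \frac{1}{2} = 768 + \frac{1}{2} = \frac{1537}{2}$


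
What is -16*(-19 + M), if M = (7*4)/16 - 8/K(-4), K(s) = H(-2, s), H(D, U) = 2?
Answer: 340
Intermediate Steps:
K(s) = 2
M = -9/4 (M = (7*4)/16 - 8/2 = 28*(1/16) - 8*½ = 7/4 - 4 = -9/4 ≈ -2.2500)
-16*(-19 + M) = -16*(-19 - 9/4) = -16*(-85/4) = 340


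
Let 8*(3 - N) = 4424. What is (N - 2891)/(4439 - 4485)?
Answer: 3441/46 ≈ 74.804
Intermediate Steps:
N = -550 (N = 3 - ⅛*4424 = 3 - 553 = -550)
(N - 2891)/(4439 - 4485) = (-550 - 2891)/(4439 - 4485) = -3441/(-46) = -3441*(-1/46) = 3441/46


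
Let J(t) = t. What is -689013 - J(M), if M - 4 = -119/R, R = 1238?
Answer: -853002927/1238 ≈ -6.8902e+5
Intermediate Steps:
M = 4833/1238 (M = 4 - 119/1238 = 4833/1238 ≈ 3.9039)
-689013 - J(M) = -689013 - 1*4833/1238 = -689013 - 4833/1238 = -853002927/1238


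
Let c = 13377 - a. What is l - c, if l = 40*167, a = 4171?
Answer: -2526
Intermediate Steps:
l = 6680
c = 9206 (c = 13377 - 1*4171 = 13377 - 4171 = 9206)
l - c = 6680 - 1*9206 = 6680 - 9206 = -2526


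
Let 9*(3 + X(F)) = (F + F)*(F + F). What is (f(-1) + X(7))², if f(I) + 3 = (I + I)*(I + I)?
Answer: 31684/81 ≈ 391.16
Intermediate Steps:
f(I) = -3 + 4*I² (f(I) = -3 + (I + I)*(I + I) = -3 + (2*I)*(2*I) = -3 + 4*I²)
X(F) = -3 + 4*F²/9 (X(F) = -3 + ((F + F)*(F + F))/9 = -3 + ((2*F)*(2*F))/9 = -3 + (4*F²)/9 = -3 + 4*F²/9)
(f(-1) + X(7))² = ((-3 + 4*(-1)²) + (-3 + (4/9)*7²))² = ((-3 + 4*1) + (-3 + (4/9)*49))² = ((-3 + 4) + (-3 + 196/9))² = (1 + 169/9)² = (178/9)² = 31684/81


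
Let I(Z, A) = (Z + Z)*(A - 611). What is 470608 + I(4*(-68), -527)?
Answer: 1089680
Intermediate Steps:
I(Z, A) = 2*Z*(-611 + A) (I(Z, A) = (2*Z)*(-611 + A) = 2*Z*(-611 + A))
470608 + I(4*(-68), -527) = 470608 + 2*(4*(-68))*(-611 - 527) = 470608 + 2*(-272)*(-1138) = 470608 + 619072 = 1089680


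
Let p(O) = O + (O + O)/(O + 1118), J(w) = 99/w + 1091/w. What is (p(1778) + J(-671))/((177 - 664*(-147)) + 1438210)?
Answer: 863494471/746192514980 ≈ 0.0011572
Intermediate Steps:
J(w) = 1190/w
p(O) = O + 2*O/(1118 + O) (p(O) = O + (2*O)/(1118 + O) = O + 2*O/(1118 + O))
(p(1778) + J(-671))/((177 - 664*(-147)) + 1438210) = (1778*(1120 + 1778)/(1118 + 1778) + 1190/(-671))/((177 - 664*(-147)) + 1438210) = (1778*2898/2896 + 1190*(-1/671))/((177 + 97608) + 1438210) = (1778*(1/2896)*2898 - 1190/671)/(97785 + 1438210) = (1288161/724 - 1190/671)/1535995 = (863494471/485804)*(1/1535995) = 863494471/746192514980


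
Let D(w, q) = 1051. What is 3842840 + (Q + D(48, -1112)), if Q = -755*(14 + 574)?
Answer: 3399951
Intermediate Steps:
Q = -443940 (Q = -755*588 = -443940)
3842840 + (Q + D(48, -1112)) = 3842840 + (-443940 + 1051) = 3842840 - 442889 = 3399951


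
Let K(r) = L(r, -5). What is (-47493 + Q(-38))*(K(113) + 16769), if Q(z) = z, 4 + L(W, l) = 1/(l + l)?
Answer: -7968524619/10 ≈ -7.9685e+8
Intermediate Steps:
L(W, l) = -4 + 1/(2*l) (L(W, l) = -4 + 1/(l + l) = -4 + 1/(2*l))
K(r) = -41/10 (K(r) = -4 + (½)/(-5) = -4 + (½)*(-⅕) = -4 - ⅒ = -41/10)
(-47493 + Q(-38))*(K(113) + 16769) = (-47493 - 38)*(-41/10 + 16769) = -47531*167649/10 = -7968524619/10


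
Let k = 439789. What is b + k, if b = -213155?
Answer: 226634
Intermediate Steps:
b + k = -213155 + 439789 = 226634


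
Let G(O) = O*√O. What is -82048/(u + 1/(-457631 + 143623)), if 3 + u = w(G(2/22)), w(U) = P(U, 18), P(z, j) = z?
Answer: 32303471463377945600/1181045573907811 + 88990185046433792*√11/1181045573907811 ≈ 27602.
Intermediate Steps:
G(O) = O^(3/2)
w(U) = U
u = -3 + √11/121 (u = -3 + (2/22)^(3/2) = -3 + (2*(1/22))^(3/2) = -3 + (1/11)^(3/2) = -3 + √11/121 ≈ -2.9726)
-82048/(u + 1/(-457631 + 143623)) = -82048/((-3 + √11/121) + 1/(-457631 + 143623)) = -82048/((-3 + √11/121) + 1/(-314008)) = -82048/((-3 + √11/121) - 1/314008) = -82048/(-942025/314008 + √11/121)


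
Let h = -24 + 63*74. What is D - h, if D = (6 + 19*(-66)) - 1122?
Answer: -7008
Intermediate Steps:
h = 4638 (h = -24 + 4662 = 4638)
D = -2370 (D = (6 - 1254) - 1122 = -1248 - 1122 = -2370)
D - h = -2370 - 1*4638 = -2370 - 4638 = -7008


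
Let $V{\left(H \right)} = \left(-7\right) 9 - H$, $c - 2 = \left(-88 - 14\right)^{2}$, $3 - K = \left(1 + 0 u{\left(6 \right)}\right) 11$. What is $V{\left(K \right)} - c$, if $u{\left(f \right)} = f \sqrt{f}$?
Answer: $-10461$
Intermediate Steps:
$u{\left(f \right)} = f^{\frac{3}{2}}$
$K = -8$ ($K = 3 - \left(1 + 0 \cdot 6^{\frac{3}{2}}\right) 11 = 3 - \left(1 + 0 \cdot 6 \sqrt{6}\right) 11 = 3 - \left(1 + 0\right) 11 = 3 - 1 \cdot 11 = 3 - 11 = -8$)
$c = 10406$ ($c = 2 + \left(-88 - 14\right)^{2} = 2 + \left(-102\right)^{2} = 2 + 10404 = 10406$)
$V{\left(H \right)} = -63 - H$
$V{\left(K \right)} - c = \left(-63 - -8\right) - 10406 = \left(-63 + 8\right) - 10406 = -55 - 10406 = -10461$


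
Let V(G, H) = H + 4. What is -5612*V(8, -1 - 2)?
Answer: -5612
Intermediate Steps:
V(G, H) = 4 + H
-5612*V(8, -1 - 2) = -5612*(4 + (-1 - 2)) = -5612*(4 - 3) = -5612*1 = -5612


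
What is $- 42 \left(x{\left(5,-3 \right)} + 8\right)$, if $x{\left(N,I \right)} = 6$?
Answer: $-588$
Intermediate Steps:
$- 42 \left(x{\left(5,-3 \right)} + 8\right) = - 42 \left(6 + 8\right) = \left(-42\right) 14 = -588$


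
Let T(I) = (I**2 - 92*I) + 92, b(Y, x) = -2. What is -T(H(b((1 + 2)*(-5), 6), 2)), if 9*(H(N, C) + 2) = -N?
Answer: -20956/81 ≈ -258.72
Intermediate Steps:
H(N, C) = -2 - N/9 (H(N, C) = -2 + (-N)/9 = -2 - N/9)
T(I) = 92 + I**2 - 92*I
-T(H(b((1 + 2)*(-5), 6), 2)) = -(92 + (-2 - 1/9*(-2))**2 - 92*(-2 - 1/9*(-2))) = -(92 + (-2 + 2/9)**2 - 92*(-2 + 2/9)) = -(92 + (-16/9)**2 - 92*(-16/9)) = -(92 + 256/81 + 1472/9) = -1*20956/81 = -20956/81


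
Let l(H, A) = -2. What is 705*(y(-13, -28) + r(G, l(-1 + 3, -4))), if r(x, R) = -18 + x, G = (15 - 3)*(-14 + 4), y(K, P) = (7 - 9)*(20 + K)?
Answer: -107160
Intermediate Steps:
y(K, P) = -40 - 2*K (y(K, P) = -2*(20 + K) = -40 - 2*K)
G = -120 (G = 12*(-10) = -120)
705*(y(-13, -28) + r(G, l(-1 + 3, -4))) = 705*((-40 - 2*(-13)) + (-18 - 120)) = 705*((-40 + 26) - 138) = 705*(-14 - 138) = 705*(-152) = -107160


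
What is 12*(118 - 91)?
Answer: 324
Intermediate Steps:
12*(118 - 91) = 12*27 = 324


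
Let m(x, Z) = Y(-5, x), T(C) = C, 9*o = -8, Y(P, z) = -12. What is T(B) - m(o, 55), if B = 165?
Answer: 177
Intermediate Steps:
o = -8/9 (o = (⅑)*(-8) = -8/9 ≈ -0.88889)
m(x, Z) = -12
T(B) - m(o, 55) = 165 - 1*(-12) = 165 + 12 = 177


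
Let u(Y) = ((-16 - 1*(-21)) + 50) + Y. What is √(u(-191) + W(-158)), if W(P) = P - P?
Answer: 2*I*√34 ≈ 11.662*I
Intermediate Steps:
W(P) = 0
u(Y) = 55 + Y (u(Y) = ((-16 + 21) + 50) + Y = (5 + 50) + Y = 55 + Y)
√(u(-191) + W(-158)) = √((55 - 191) + 0) = √(-136 + 0) = √(-136) = 2*I*√34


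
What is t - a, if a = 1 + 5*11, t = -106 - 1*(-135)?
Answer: -27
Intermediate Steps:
t = 29 (t = -106 + 135 = 29)
a = 56 (a = 1 + 55 = 56)
t - a = 29 - 1*56 = 29 - 56 = -27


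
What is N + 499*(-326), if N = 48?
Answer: -162626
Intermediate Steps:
N + 499*(-326) = 48 + 499*(-326) = 48 - 162674 = -162626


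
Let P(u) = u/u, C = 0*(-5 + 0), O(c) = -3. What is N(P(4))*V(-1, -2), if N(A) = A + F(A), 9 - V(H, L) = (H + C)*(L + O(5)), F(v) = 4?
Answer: 20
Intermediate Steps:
C = 0 (C = 0*(-5) = 0)
P(u) = 1
V(H, L) = 9 - H*(-3 + L) (V(H, L) = 9 - (H + 0)*(L - 3) = 9 - H*(-3 + L))
N(A) = 4 + A (N(A) = A + 4 = 4 + A)
N(P(4))*V(-1, -2) = (4 + 1)*(9 + 3*(-1) - 1*(-1)*(-2)) = 5*(9 - 3 - 2) = 5*4 = 20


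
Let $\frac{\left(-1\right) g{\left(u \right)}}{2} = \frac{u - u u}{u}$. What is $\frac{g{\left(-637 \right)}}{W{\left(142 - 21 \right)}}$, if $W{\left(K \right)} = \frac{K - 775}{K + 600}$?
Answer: $\frac{459998}{327} \approx 1406.7$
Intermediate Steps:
$W{\left(K \right)} = \frac{-775 + K}{600 + K}$
$g{\left(u \right)} = - \frac{2 \left(u - u^{2}\right)}{u}$ ($g{\left(u \right)} = - 2 \frac{u - u u}{u} = - 2 \frac{u - u^{2}}{u} = - \frac{2 \left(u - u^{2}\right)}{u}$)
$\frac{g{\left(-637 \right)}}{W{\left(142 - 21 \right)}} = \frac{-2 + 2 \left(-637\right)}{\frac{1}{600 + \left(142 - 21\right)} \left(-775 + \left(142 - 21\right)\right)} = \frac{-2 - 1274}{\frac{1}{600 + \left(142 - 21\right)} \left(-775 + \left(142 - 21\right)\right)} = - \frac{1276}{\frac{1}{600 + 121} \left(-775 + 121\right)} = - \frac{1276}{\frac{1}{721} \left(-654\right)} = - \frac{1276}{- \frac{654}{721}} = \left(-1276\right) \left(- \frac{721}{654}\right) = \frac{459998}{327}$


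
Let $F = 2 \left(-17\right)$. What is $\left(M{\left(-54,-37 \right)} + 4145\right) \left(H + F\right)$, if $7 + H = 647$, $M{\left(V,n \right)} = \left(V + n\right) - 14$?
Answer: $2448240$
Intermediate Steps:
$M{\left(V,n \right)} = -14 + V + n$
$H = 640$ ($H = -7 + 647 = 640$)
$F = -34$
$\left(M{\left(-54,-37 \right)} + 4145\right) \left(H + F\right) = \left(\left(-14 - 54 - 37\right) + 4145\right) \left(640 - 34\right) = \left(-105 + 4145\right) 606 = 4040 \cdot 606 = 2448240$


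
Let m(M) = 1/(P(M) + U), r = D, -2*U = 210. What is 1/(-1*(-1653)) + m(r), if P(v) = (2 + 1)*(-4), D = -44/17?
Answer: -512/64467 ≈ -0.0079421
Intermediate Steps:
U = -105 (U = -½*210 = -105)
D = -44/17 (D = -44*1/17 = -44/17 ≈ -2.5882)
P(v) = -12 (P(v) = 3*(-4) = -12)
r = -44/17 ≈ -2.5882
m(M) = -1/117 (m(M) = 1/(-12 - 105) = 1/(-117) = -1/117)
1/(-1*(-1653)) + m(r) = 1/(-1*(-1653)) - 1/117 = 1/1653 - 1/117 = -512/64467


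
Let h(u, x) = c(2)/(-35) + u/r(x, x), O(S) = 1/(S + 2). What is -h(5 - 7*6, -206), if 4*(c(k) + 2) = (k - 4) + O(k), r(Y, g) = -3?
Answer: -20837/1680 ≈ -12.403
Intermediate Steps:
O(S) = 1/(2 + S)
c(k) = -3 + k/4 + 1/(4*(2 + k)) (c(k) = -2 + ((k - 4) + 1/(2 + k))/4 = -2 + ((-4 + k) + 1/(2 + k))/4 = -2 + (-4 + k + 1/(2 + k))/4 = -2 + (-1 + k/4 + 1/(4*(2 + k))) = -3 + k/4 + 1/(4*(2 + k)))
h(u, x) = 39/560 - u/3 (h(u, x) = ((1 + (-12 + 2)*(2 + 2))/(4*(2 + 2)))/(-35) + u/(-3) = ((1/4)*(1 - 10*4)/4)*(-1/35) + u*(-1/3) = ((1/4)*(1/4)*(1 - 40))*(-1/35) - u/3 = ((1/4)*(1/4)*(-39))*(-1/35) - u/3 = -39/16*(-1/35) - u/3 = 39/560 - u/3)
-h(5 - 7*6, -206) = -(39/560 - (5 - 7*6)/3) = -(39/560 - (5 - 42)/3) = -(39/560 - 1/3*(-37)) = -(39/560 + 37/3) = -1*20837/1680 = -20837/1680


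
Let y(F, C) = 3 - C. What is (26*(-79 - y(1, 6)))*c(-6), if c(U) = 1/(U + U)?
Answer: 494/3 ≈ 164.67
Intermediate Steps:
c(U) = 1/(2*U)
(26*(-79 - y(1, 6)))*c(-6) = (26*(-79 - (3 - 1*6)))*((½)/(-6)) = (26*(-79 - (3 - 6)))*((½)*(-⅙)) = (26*(-79 - 1*(-3)))*(-1/12) = (26*(-79 + 3))*(-1/12) = (26*(-76))*(-1/12) = -1976*(-1/12) = 494/3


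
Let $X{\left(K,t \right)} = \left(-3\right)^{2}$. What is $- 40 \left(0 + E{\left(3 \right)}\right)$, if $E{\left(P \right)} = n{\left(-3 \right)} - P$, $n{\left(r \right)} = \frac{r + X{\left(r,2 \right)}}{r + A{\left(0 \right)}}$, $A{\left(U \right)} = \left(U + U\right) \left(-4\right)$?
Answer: $200$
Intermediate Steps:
$X{\left(K,t \right)} = 9$
$A{\left(U \right)} = - 8 U$ ($A{\left(U \right)} = 2 U \left(-4\right) = - 8 U$)
$n{\left(r \right)} = \frac{9 + r}{r}$ ($n{\left(r \right)} = \frac{r + 9}{r - 0} = \frac{9 + r}{r + 0} = \frac{9 + r}{r}$)
$E{\left(P \right)} = -2 - P$ ($E{\left(P \right)} = \frac{9 - 3}{-3} - P = \left(- \frac{1}{3}\right) 6 - P = -2 - P$)
$- 40 \left(0 + E{\left(3 \right)}\right) = - 40 \left(0 - 5\right) = \left(-40\right) \left(-5\right) = 200$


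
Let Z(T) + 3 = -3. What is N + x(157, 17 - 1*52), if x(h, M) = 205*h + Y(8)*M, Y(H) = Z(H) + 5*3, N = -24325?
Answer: 7545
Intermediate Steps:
Z(T) = -6 (Z(T) = -3 - 3 = -6)
Y(H) = 9 (Y(H) = -6 + 5*3 = -6 + 15 = 9)
x(h, M) = 9*M + 205*h (x(h, M) = 205*h + 9*M = 9*M + 205*h)
N + x(157, 17 - 1*52) = -24325 + (9*(17 - 1*52) + 205*157) = -24325 + (9*(17 - 52) + 32185) = -24325 + (9*(-35) + 32185) = -24325 + (-315 + 32185) = -24325 + 31870 = 7545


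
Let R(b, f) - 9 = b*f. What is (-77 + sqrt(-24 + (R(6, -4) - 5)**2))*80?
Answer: -6160 + 160*sqrt(94) ≈ -4608.7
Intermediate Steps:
R(b, f) = 9 + b*f
(-77 + sqrt(-24 + (R(6, -4) - 5)**2))*80 = (-77 + sqrt(-24 + ((9 + 6*(-4)) - 5)**2))*80 = (-77 + sqrt(-24 + ((9 - 24) - 5)**2))*80 = (-77 + sqrt(-24 + (-15 - 5)**2))*80 = (-77 + sqrt(-24 + (-20)**2))*80 = (-77 + sqrt(-24 + 400))*80 = (-77 + sqrt(376))*80 = (-77 + 2*sqrt(94))*80 = -6160 + 160*sqrt(94)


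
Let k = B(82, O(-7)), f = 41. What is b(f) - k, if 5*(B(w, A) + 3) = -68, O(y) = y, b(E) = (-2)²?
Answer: 103/5 ≈ 20.600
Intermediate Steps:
b(E) = 4
B(w, A) = -83/5 (B(w, A) = -3 + (⅕)*(-68) = -3 - 68/5 = -83/5)
k = -83/5 ≈ -16.600
b(f) - k = 4 - 1*(-83/5) = 4 + 83/5 = 103/5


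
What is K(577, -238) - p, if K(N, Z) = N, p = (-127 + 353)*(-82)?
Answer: 19109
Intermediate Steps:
p = -18532 (p = 226*(-82) = -18532)
K(577, -238) - p = 577 - 1*(-18532) = 577 + 18532 = 19109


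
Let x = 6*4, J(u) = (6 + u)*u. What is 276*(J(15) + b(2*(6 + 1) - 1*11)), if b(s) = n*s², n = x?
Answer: 146556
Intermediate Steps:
J(u) = u*(6 + u)
x = 24
n = 24
b(s) = 24*s²
276*(J(15) + b(2*(6 + 1) - 1*11)) = 276*(15*(6 + 15) + 24*(2*(6 + 1) - 1*11)²) = 276*(15*21 + 24*(2*7 - 11)²) = 276*(315 + 24*(14 - 11)²) = 276*(315 + 24*3²) = 276*(315 + 24*9) = 276*(315 + 216) = 276*531 = 146556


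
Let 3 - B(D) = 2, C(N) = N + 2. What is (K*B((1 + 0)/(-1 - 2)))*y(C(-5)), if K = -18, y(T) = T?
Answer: 54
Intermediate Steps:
C(N) = 2 + N
B(D) = 1 (B(D) = 3 - 1*2 = 3 - 2 = 1)
(K*B((1 + 0)/(-1 - 2)))*y(C(-5)) = (-18*1)*(2 - 5) = -18*(-3) = 54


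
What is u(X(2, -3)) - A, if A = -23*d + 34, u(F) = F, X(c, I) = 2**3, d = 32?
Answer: 710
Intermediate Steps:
X(c, I) = 8
A = -702 (A = -23*32 + 34 = -736 + 34 = -702)
u(X(2, -3)) - A = 8 - 1*(-702) = 8 + 702 = 710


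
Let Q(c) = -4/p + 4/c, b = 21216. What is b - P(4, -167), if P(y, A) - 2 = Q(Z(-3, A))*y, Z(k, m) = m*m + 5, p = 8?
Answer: 295899544/13947 ≈ 21216.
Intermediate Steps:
Z(k, m) = 5 + m**2 (Z(k, m) = m**2 + 5 = 5 + m**2)
Q(c) = -1/2 + 4/c (Q(c) = -4/8 + 4/c = -4*1/8 + 4/c = -1/2 + 4/c)
P(y, A) = 2 + y*(3 - A**2)/(2*(5 + A**2)) (P(y, A) = 2 + ((8 - (5 + A**2))/(2*(5 + A**2)))*y = 2 + ((8 + (-5 - A**2))/(2*(5 + A**2)))*y = 2 + ((3 - A**2)/(2*(5 + A**2)))*y = 2 + y*(3 - A**2)/(2*(5 + A**2)))
b - P(4, -167) = 21216 - (20 + 4*(-167)**2 + 4*(3 - 1*(-167)**2))/(2*(5 + (-167)**2)) = 21216 - (20 + 4*27889 + 4*(3 - 1*27889))/(2*(5 + 27889)) = 21216 - (20 + 111556 + 4*(3 - 27889))/(2*27894) = 21216 - (20 + 111556 + 4*(-27886))/(2*27894) = 21216 - (20 + 111556 - 111544)/(2*27894) = 21216 - 32/(2*27894) = 21216 - 1*8/13947 = 21216 - 8/13947 = 295899544/13947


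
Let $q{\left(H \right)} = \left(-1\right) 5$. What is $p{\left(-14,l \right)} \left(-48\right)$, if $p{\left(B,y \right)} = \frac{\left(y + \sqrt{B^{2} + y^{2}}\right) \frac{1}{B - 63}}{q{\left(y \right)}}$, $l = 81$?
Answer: $- \frac{3888}{385} - \frac{48 \sqrt{6757}}{385} \approx -20.347$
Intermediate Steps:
$q{\left(H \right)} = -5$
$p{\left(B,y \right)} = - \frac{y + \sqrt{B^{2} + y^{2}}}{5 \left(-63 + B\right)}$ ($p{\left(B,y \right)} = \frac{\left(y + \sqrt{B^{2} + y^{2}}\right) \frac{1}{B - 63}}{-5} = \frac{y + \sqrt{B^{2} + y^{2}}}{-63 + B} \left(- \frac{1}{5}\right) = - \frac{y + \sqrt{B^{2} + y^{2}}}{5 \left(-63 + B\right)}$)
$p{\left(-14,l \right)} \left(-48\right) = \frac{\left(-1\right) 81 - \sqrt{\left(-14\right)^{2} + 81^{2}}}{5 \left(-63 - 14\right)} \left(-48\right) = \frac{-81 - \sqrt{196 + 6561}}{5 \left(-77\right)} \left(-48\right) = \frac{1}{5} \left(- \frac{1}{77}\right) \left(-81 - \sqrt{6757}\right) \left(-48\right) = \left(\frac{81}{385} + \frac{\sqrt{6757}}{385}\right) \left(-48\right) = - \frac{3888}{385} - \frac{48 \sqrt{6757}}{385}$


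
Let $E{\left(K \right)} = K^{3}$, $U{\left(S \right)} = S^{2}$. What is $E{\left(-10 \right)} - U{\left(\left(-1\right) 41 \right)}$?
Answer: $-2681$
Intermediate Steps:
$E{\left(-10 \right)} - U{\left(\left(-1\right) 41 \right)} = \left(-10\right)^{3} - \left(\left(-1\right) 41\right)^{2} = -1000 - \left(-41\right)^{2} = -1000 - 1681 = -2681$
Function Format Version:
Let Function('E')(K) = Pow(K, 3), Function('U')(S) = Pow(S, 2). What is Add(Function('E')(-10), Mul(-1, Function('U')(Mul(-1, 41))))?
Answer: -2681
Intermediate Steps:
Add(Function('E')(-10), Mul(-1, Function('U')(Mul(-1, 41)))) = Add(Pow(-10, 3), Mul(-1, Pow(Mul(-1, 41), 2))) = Add(-1000, Mul(-1, Pow(-41, 2))) = Add(-1000, Mul(-1, 1681)) = Add(-1000, -1681) = -2681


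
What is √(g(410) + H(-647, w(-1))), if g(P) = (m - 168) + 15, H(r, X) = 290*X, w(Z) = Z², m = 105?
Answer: 11*√2 ≈ 15.556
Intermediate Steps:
g(P) = -48 (g(P) = (105 - 168) + 15 = -63 + 15 = -48)
√(g(410) + H(-647, w(-1))) = √(-48 + 290*(-1)²) = √(-48 + 290*1) = √(-48 + 290) = √242 = 11*√2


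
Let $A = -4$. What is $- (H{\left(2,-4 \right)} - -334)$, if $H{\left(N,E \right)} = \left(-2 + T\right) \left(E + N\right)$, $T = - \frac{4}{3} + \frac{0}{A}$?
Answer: $- \frac{1022}{3} \approx -340.67$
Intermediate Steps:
$T = - \frac{4}{3}$ ($T = - \frac{4}{3} + \frac{0}{-4} = \left(-4\right) \frac{1}{3} + 0 \left(- \frac{1}{4}\right) = - \frac{4}{3} + 0 = - \frac{4}{3} \approx -1.3333$)
$H{\left(N,E \right)} = - \frac{10 E}{3} - \frac{10 N}{3}$ ($H{\left(N,E \right)} = \left(-2 - \frac{4}{3}\right) \left(E + N\right) = - \frac{10 \left(E + N\right)}{3} = - \frac{10 E}{3} - \frac{10 N}{3}$)
$- (H{\left(2,-4 \right)} - -334) = - (\left(\left(- \frac{10}{3}\right) \left(-4\right) - \frac{20}{3}\right) - -334) = - (\left(\frac{40}{3} - \frac{20}{3}\right) + 334) = - (\frac{20}{3} + 334) = \left(-1\right) \frac{1022}{3} = - \frac{1022}{3}$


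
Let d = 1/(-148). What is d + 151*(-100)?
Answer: -2234801/148 ≈ -15100.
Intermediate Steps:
d = -1/148 ≈ -0.0067568
d + 151*(-100) = -1/148 + 151*(-100) = -1/148 - 15100 = -2234801/148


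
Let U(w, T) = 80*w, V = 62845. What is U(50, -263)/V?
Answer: 800/12569 ≈ 0.063649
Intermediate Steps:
U(50, -263)/V = (80*50)/62845 = 4000*(1/62845) = 800/12569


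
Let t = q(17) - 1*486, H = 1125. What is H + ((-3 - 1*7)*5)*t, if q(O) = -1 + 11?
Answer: 24925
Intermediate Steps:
q(O) = 10
t = -476 (t = 10 - 1*486 = 10 - 486 = -476)
H + ((-3 - 1*7)*5)*t = 1125 + ((-3 - 1*7)*5)*(-476) = 1125 + ((-3 - 7)*5)*(-476) = 1125 - 10*5*(-476) = 1125 - 50*(-476) = 1125 + 23800 = 24925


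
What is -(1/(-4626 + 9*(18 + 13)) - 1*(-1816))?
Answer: -7894151/4347 ≈ -1816.0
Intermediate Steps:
-(1/(-4626 + 9*(18 + 13)) - 1*(-1816)) = -(1/(-4626 + 9*31) + 1816) = -(1/(-4626 + 279) + 1816) = -(1/(-4347) + 1816) = -(-1/4347 + 1816) = -1*7894151/4347 = -7894151/4347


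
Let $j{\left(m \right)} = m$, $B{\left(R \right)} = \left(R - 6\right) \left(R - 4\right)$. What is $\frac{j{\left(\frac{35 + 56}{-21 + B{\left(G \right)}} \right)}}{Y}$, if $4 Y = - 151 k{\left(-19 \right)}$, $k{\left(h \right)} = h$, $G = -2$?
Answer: $\frac{364}{77463} \approx 0.004699$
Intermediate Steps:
$B{\left(R \right)} = \left(-6 + R\right) \left(-4 + R\right)$
$Y = \frac{2869}{4}$ ($Y = \frac{\left(-151\right) \left(-19\right)}{4} = \frac{1}{4} \cdot 2869 = \frac{2869}{4} \approx 717.25$)
$\frac{j{\left(\frac{35 + 56}{-21 + B{\left(G \right)}} \right)}}{Y} = \frac{\left(35 + 56\right) \frac{1}{-21 + \left(24 + \left(-2\right)^{2} - -20\right)}}{\frac{2869}{4}} = \frac{91}{-21 + \left(24 + 4 + 20\right)} \frac{4}{2869} = \frac{91}{-21 + 48} \cdot \frac{4}{2869} = \frac{91}{27} \cdot \frac{4}{2869} = \frac{364}{77463}$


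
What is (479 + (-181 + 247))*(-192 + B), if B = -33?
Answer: -122625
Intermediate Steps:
(479 + (-181 + 247))*(-192 + B) = (479 + (-181 + 247))*(-192 - 33) = (479 + 66)*(-225) = 545*(-225) = -122625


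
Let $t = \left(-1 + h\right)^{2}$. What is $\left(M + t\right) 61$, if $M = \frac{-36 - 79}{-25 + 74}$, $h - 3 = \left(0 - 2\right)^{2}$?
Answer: $\frac{100589}{49} \approx 2052.8$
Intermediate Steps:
$h = 7$ ($h = 3 + \left(0 - 2\right)^{2} = 3 + \left(-2\right)^{2} = 3 + 4 = 7$)
$M = - \frac{115}{49} \approx -2.3469$
$t = 36$ ($t = \left(-1 + 7\right)^{2} = 6^{2} = 36$)
$\left(M + t\right) 61 = \left(- \frac{115}{49} + 36\right) 61 = \frac{1649}{49} \cdot 61 = \frac{100589}{49}$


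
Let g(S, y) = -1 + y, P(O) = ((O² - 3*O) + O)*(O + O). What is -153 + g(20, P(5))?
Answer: -4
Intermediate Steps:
P(O) = 2*O*(O² - 2*O) (P(O) = (O² - 2*O)*(2*O) = 2*O*(O² - 2*O))
-153 + g(20, P(5)) = -153 + (-1 + 2*5²*(-2 + 5)) = -153 + (-1 + 2*25*3) = -153 + (-1 + 150) = -153 + 149 = -4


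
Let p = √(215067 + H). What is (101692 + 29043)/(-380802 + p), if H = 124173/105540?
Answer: -53072920556200/154589393194493 - 23770*√66543835876545/463768179583479 ≈ -0.34373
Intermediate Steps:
H = 41391/35180 (H = 124173*(1/105540) = 41391/35180 ≈ 1.1765)
p = √66543835876545/17590 (p = √(215067 + 41391/35180) = √(7566098451/35180) = √66543835876545/17590 ≈ 463.75)
(101692 + 29043)/(-380802 + p) = (101692 + 29043)/(-380802 + √66543835876545/17590) = 130735/(-380802 + √66543835876545/17590)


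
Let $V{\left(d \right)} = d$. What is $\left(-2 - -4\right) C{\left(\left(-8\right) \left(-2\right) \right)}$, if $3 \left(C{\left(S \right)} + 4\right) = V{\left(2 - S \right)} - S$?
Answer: $-28$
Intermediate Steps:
$C{\left(S \right)} = - \frac{10}{3} - \frac{2 S}{3}$ ($C{\left(S \right)} = -4 + \frac{\left(2 - S\right) - S}{3} = -4 + \frac{2 - 2 S}{3} = -4 - \left(- \frac{2}{3} + \frac{2 S}{3}\right) = - \frac{10}{3} - \frac{2 S}{3}$)
$\left(-2 - -4\right) C{\left(\left(-8\right) \left(-2\right) \right)} = \left(-2 - -4\right) \left(- \frac{10}{3} - \frac{2 \left(\left(-8\right) \left(-2\right)\right)}{3}\right) = \left(-2 + 4\right) \left(- \frac{10}{3} - \frac{32}{3}\right) = 2 \left(- \frac{10}{3} - \frac{32}{3}\right) = 2 \left(-14\right) = -28$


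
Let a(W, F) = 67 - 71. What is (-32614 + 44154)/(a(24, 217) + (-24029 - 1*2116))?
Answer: -11540/26149 ≈ -0.44132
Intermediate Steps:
a(W, F) = -4
(-32614 + 44154)/(a(24, 217) + (-24029 - 1*2116)) = (-32614 + 44154)/(-4 + (-24029 - 1*2116)) = 11540/(-4 + (-24029 - 2116)) = 11540/(-4 - 26145) = 11540/(-26149) = 11540*(-1/26149) = -11540/26149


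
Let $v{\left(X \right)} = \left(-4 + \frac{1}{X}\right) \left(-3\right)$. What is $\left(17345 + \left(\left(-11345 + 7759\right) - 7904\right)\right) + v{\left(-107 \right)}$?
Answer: $\frac{627772}{107} \approx 5867.0$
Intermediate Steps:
$v{\left(X \right)} = 12 - \frac{3}{X}$
$\left(17345 + \left(\left(-11345 + 7759\right) - 7904\right)\right) + v{\left(-107 \right)} = \left(17345 + \left(\left(-11345 + 7759\right) - 7904\right)\right) + \left(12 - \frac{3}{-107}\right) = \left(17345 - 11490\right) + \left(12 - - \frac{3}{107}\right) = \left(17345 - 11490\right) + \left(12 + \frac{3}{107}\right) = 5855 + \frac{1287}{107} = \frac{627772}{107}$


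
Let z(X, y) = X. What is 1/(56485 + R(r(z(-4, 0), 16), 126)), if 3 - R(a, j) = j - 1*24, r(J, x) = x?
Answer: 1/56386 ≈ 1.7735e-5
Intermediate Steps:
R(a, j) = 27 - j (R(a, j) = 3 - (j - 1*24) = 3 - (j - 24) = 3 - (-24 + j) = 3 + (24 - j) = 27 - j)
1/(56485 + R(r(z(-4, 0), 16), 126)) = 1/(56485 + (27 - 1*126)) = 1/(56485 + (27 - 126)) = 1/(56485 - 99) = 1/56386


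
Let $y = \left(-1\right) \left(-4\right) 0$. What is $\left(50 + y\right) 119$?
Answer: $5950$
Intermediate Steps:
$y = 0$ ($y = 4 \cdot 0 = 0$)
$\left(50 + y\right) 119 = \left(50 + 0\right) 119 = 50 \cdot 119 = 5950$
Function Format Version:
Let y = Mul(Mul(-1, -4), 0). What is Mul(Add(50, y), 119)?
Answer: 5950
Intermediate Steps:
y = 0 (y = Mul(4, 0) = 0)
Mul(Add(50, y), 119) = Mul(Add(50, 0), 119) = Mul(50, 119) = 5950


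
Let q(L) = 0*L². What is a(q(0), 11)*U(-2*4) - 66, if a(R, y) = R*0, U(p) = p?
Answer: -66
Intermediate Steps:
q(L) = 0
a(R, y) = 0
a(q(0), 11)*U(-2*4) - 66 = 0*(-2*4) - 66 = 0*(-8) - 66 = 0 - 66 = -66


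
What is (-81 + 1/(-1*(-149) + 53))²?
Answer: 267682321/40804 ≈ 6560.2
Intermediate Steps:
(-81 + 1/(-1*(-149) + 53))² = (-81 + 1/(149 + 53))² = (-81 + 1/202)² = (-16361/202)² = 267682321/40804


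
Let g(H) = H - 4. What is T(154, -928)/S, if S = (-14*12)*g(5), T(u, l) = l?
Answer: 116/21 ≈ 5.5238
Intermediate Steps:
g(H) = -4 + H
S = -168 (S = (-14*12)*(-4 + 5) = -168*1 = -168)
T(154, -928)/S = -928/(-168) = -928*(-1/168) = 116/21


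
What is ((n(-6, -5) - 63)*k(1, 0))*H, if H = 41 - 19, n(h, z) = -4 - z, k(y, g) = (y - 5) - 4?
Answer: 10912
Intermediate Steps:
k(y, g) = -9 + y (k(y, g) = (-5 + y) - 4 = -9 + y)
H = 22
((n(-6, -5) - 63)*k(1, 0))*H = (((-4 - 1*(-5)) - 63)*(-9 + 1))*22 = (((-4 + 5) - 63)*(-8))*22 = ((1 - 63)*(-8))*22 = -62*(-8)*22 = 496*22 = 10912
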